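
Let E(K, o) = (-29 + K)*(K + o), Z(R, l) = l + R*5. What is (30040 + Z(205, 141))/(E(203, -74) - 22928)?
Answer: -15603/241 ≈ -64.743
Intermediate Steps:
Z(R, l) = l + 5*R
(30040 + Z(205, 141))/(E(203, -74) - 22928) = (30040 + (141 + 5*205))/((203² - 29*203 - 29*(-74) + 203*(-74)) - 22928) = (30040 + (141 + 1025))/((41209 - 5887 + 2146 - 15022) - 22928) = (30040 + 1166)/(22446 - 22928) = 31206/(-482) = 31206*(-1/482) = -15603/241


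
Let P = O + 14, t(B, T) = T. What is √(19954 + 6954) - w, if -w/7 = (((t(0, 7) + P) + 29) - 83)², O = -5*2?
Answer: 12943 + 62*√7 ≈ 13107.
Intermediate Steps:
O = -10
P = 4 (P = -10 + 14 = 4)
w = -12943 (w = -7*(((7 + 4) + 29) - 83)² = -7*((11 + 29) - 83)² = -7*(40 - 83)² = -7*(-43)² = -7*1849 = -12943)
√(19954 + 6954) - w = √(19954 + 6954) - 1*(-12943) = √26908 + 12943 = 62*√7 + 12943 = 12943 + 62*√7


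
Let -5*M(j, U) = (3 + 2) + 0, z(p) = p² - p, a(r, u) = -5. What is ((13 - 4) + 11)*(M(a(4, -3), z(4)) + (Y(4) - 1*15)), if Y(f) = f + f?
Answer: -160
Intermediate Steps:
Y(f) = 2*f
M(j, U) = -1 (M(j, U) = -((3 + 2) + 0)/5 = -(5 + 0)/5 = -⅕*5 = -1)
((13 - 4) + 11)*(M(a(4, -3), z(4)) + (Y(4) - 1*15)) = ((13 - 4) + 11)*(-1 + (2*4 - 1*15)) = (9 + 11)*(-1 + (8 - 15)) = 20*(-1 - 7) = 20*(-8) = -160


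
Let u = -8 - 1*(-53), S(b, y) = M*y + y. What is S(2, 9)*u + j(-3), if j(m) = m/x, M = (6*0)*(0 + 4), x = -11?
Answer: 4458/11 ≈ 405.27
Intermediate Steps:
M = 0 (M = 0*4 = 0)
j(m) = -m/11 (j(m) = m/(-11) = m*(-1/11) = -m/11)
S(b, y) = y (S(b, y) = 0*y + y = 0 + y = y)
u = 45 (u = -8 + 53 = 45)
S(2, 9)*u + j(-3) = 9*45 - 1/11*(-3) = 405 + 3/11 = 4458/11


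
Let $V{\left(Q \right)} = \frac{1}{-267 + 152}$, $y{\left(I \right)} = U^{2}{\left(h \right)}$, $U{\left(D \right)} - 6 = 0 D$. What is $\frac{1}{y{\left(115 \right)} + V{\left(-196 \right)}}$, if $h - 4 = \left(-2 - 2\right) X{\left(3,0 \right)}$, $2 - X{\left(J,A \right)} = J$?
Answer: $\frac{115}{4139} \approx 0.027784$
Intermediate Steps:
$X{\left(J,A \right)} = 2 - J$
$h = 8$ ($h = 4 + \left(-2 - 2\right) \left(2 - 3\right) = 4 - 4 \left(2 - 3\right) = 4 - -4 = 4 + 4 = 8$)
$U{\left(D \right)} = 6$ ($U{\left(D \right)} = 6 + 0 D = 6 + 0 = 6$)
$y{\left(I \right)} = 36$ ($y{\left(I \right)} = 6^{2} = 36$)
$V{\left(Q \right)} = - \frac{1}{115}$ ($V{\left(Q \right)} = \frac{1}{-115} = - \frac{1}{115}$)
$\frac{1}{y{\left(115 \right)} + V{\left(-196 \right)}} = \frac{1}{36 - \frac{1}{115}} = \frac{1}{\frac{4139}{115}} = \frac{115}{4139}$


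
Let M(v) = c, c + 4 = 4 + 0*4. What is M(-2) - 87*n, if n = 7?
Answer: -609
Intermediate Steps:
c = 0 (c = -4 + (4 + 0*4) = -4 + (4 + 0) = -4 + 4 = 0)
M(v) = 0
M(-2) - 87*n = 0 - 87*7 = 0 - 609 = -609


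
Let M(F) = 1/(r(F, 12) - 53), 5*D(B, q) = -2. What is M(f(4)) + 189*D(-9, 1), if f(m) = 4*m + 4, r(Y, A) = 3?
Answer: -3781/50 ≈ -75.620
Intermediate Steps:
D(B, q) = -2/5 (D(B, q) = (1/5)*(-2) = -2/5)
f(m) = 4 + 4*m
M(F) = -1/50 (M(F) = 1/(3 - 53) = 1/(-50) = -1/50)
M(f(4)) + 189*D(-9, 1) = -1/50 + 189*(-2/5) = -1/50 - 378/5 = -3781/50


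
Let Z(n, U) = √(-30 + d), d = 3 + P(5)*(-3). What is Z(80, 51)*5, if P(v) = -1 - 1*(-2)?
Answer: 5*I*√30 ≈ 27.386*I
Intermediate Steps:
P(v) = 1 (P(v) = -1 + 2 = 1)
d = 0 (d = 3 + 1*(-3) = 3 - 3 = 0)
Z(n, U) = I*√30 (Z(n, U) = √(-30 + 0) = √(-30) = I*√30)
Z(80, 51)*5 = (I*√30)*5 = 5*I*√30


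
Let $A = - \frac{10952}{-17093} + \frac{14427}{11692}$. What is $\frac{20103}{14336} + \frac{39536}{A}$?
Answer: $\frac{113280901169262161}{5371003832320} \approx 21091.0$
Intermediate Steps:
$A = \frac{374651495}{199851356}$ ($A = \left(-10952\right) \left(- \frac{1}{17093}\right) + 14427 \cdot \frac{1}{11692} = \frac{10952}{17093} + \frac{14427}{11692} = \frac{374651495}{199851356} \approx 1.8747$)
$\frac{20103}{14336} + \frac{39536}{A} = \frac{20103}{14336} + \frac{39536}{\frac{374651495}{199851356}} = 20103 \cdot \frac{1}{14336} + 39536 \cdot \frac{199851356}{374651495} = \frac{20103}{14336} + \frac{7901323210816}{374651495} = \frac{113280901169262161}{5371003832320}$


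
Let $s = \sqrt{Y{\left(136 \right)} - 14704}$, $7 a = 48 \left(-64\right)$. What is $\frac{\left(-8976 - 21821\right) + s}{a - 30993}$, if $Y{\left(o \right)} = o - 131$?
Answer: $\frac{215579}{220023} - \frac{7 i \sqrt{14699}}{220023} \approx 0.9798 - 0.0038572 i$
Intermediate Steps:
$Y{\left(o \right)} = -131 + o$ ($Y{\left(o \right)} = o - 131 = -131 + o$)
$a = - \frac{3072}{7}$ ($a = \frac{48 \left(-64\right)}{7} = \frac{1}{7} \left(-3072\right) = - \frac{3072}{7} \approx -438.86$)
$s = i \sqrt{14699}$ ($s = \sqrt{\left(-131 + 136\right) - 14704} = \sqrt{5 - 14704} = \sqrt{-14699} = i \sqrt{14699} \approx 121.24 i$)
$\frac{\left(-8976 - 21821\right) + s}{a - 30993} = \frac{\left(-8976 - 21821\right) + i \sqrt{14699}}{- \frac{3072}{7} - 30993} = \frac{\left(-8976 - 21821\right) + i \sqrt{14699}}{- \frac{220023}{7}} = \left(-30797 + i \sqrt{14699}\right) \left(- \frac{7}{220023}\right) = \frac{215579}{220023} - \frac{7 i \sqrt{14699}}{220023}$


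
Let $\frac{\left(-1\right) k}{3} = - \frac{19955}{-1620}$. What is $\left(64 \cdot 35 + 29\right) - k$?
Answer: $\frac{249043}{108} \approx 2306.0$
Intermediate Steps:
$k = - \frac{3991}{108}$ ($k = - 3 \left(- \frac{19955}{-1620}\right) = - 3 \left(\left(-19955\right) \left(- \frac{1}{1620}\right)\right) = \left(-3\right) \frac{3991}{324} = - \frac{3991}{108} \approx -36.954$)
$\left(64 \cdot 35 + 29\right) - k = \left(64 \cdot 35 + 29\right) - - \frac{3991}{108} = \left(2240 + 29\right) + \frac{3991}{108} = 2269 + \frac{3991}{108} = \frac{249043}{108}$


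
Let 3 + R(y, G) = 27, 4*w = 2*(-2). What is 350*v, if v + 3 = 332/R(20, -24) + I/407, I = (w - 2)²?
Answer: 4639075/1221 ≈ 3799.4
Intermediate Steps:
w = -1 (w = (2*(-2))/4 = (¼)*(-4) = -1)
R(y, G) = 24 (R(y, G) = -3 + 27 = 24)
I = 9 (I = (-1 - 2)² = (-3)² = 9)
v = 26509/2442 (v = -3 + (332/24 + 9/407) = -3 + (332*(1/24) + 9*(1/407)) = -3 + (83/6 + 9/407) = -3 + 33835/2442 = 26509/2442 ≈ 10.855)
350*v = 350*(26509/2442) = 4639075/1221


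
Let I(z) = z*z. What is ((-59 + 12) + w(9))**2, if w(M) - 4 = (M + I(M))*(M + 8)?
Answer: 2211169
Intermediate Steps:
I(z) = z**2
w(M) = 4 + (8 + M)*(M + M**2) (w(M) = 4 + (M + M**2)*(M + 8) = 4 + (M + M**2)*(8 + M) = 4 + (8 + M)*(M + M**2))
((-59 + 12) + w(9))**2 = ((-59 + 12) + (4 + 9**3 + 8*9 + 9*9**2))**2 = (-47 + (4 + 729 + 72 + 9*81))**2 = (-47 + (4 + 729 + 72 + 729))**2 = (-47 + 1534)**2 = 1487**2 = 2211169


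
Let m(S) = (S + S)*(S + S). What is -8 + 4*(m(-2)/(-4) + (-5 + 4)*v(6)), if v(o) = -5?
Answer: -4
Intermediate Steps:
m(S) = 4*S**2 (m(S) = (2*S)*(2*S) = 4*S**2)
-8 + 4*(m(-2)/(-4) + (-5 + 4)*v(6)) = -8 + 4*((4*(-2)**2)/(-4) + (-5 + 4)*(-5)) = -8 + 4*((4*4)*(-1/4) - 1*(-5)) = -8 + 4*(16*(-1/4) + 5) = -8 + 4*(-4 + 5) = -8 + 4*1 = -8 + 4 = -4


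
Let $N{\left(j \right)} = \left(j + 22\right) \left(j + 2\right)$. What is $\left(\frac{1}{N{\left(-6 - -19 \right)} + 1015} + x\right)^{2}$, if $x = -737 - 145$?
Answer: $\frac{1844921841841}{2371600} \approx 7.7792 \cdot 10^{5}$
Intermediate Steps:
$N{\left(j \right)} = \left(2 + j\right) \left(22 + j\right)$ ($N{\left(j \right)} = \left(22 + j\right) \left(2 + j\right) = \left(2 + j\right) \left(22 + j\right)$)
$x = -882$ ($x = -737 - 145 = -882$)
$\left(\frac{1}{N{\left(-6 - -19 \right)} + 1015} + x\right)^{2} = \left(\frac{1}{\left(44 + \left(-6 - -19\right)^{2} + 24 \left(-6 - -19\right)\right) + 1015} - 882\right)^{2} = \left(\frac{1}{\left(44 + \left(-6 + 19\right)^{2} + 24 \left(-6 + 19\right)\right) + 1015} - 882\right)^{2} = \left(\frac{1}{\left(44 + 13^{2} + 24 \cdot 13\right) + 1015} - 882\right)^{2} = \left(\frac{1}{\left(44 + 169 + 312\right) + 1015} - 882\right)^{2} = \left(\frac{1}{525 + 1015} - 882\right)^{2} = \left(\frac{1}{1540} - 882\right)^{2} = \left(- \frac{1358279}{1540}\right)^{2} = \frac{1844921841841}{2371600}$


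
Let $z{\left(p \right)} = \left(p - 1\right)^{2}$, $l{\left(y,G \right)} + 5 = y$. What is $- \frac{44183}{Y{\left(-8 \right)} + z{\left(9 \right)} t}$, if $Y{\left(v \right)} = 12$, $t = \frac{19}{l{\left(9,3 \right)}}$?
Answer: $- \frac{44183}{316} \approx -139.82$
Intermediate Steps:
$l{\left(y,G \right)} = -5 + y$
$z{\left(p \right)} = \left(-1 + p\right)^{2}$
$t = \frac{19}{4}$ ($t = \frac{19}{-5 + 9} = \frac{19}{4} \approx 4.75$)
$- \frac{44183}{Y{\left(-8 \right)} + z{\left(9 \right)} t} = - \frac{44183}{12 + \left(-1 + 9\right)^{2} \cdot \frac{19}{4}} = - \frac{44183}{12 + 8^{2} \cdot \frac{19}{4}} = - \frac{44183}{12 + 64 \cdot \frac{19}{4}} = - \frac{44183}{12 + 304} = - \frac{44183}{316}$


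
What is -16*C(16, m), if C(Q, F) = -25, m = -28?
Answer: 400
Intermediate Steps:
-16*C(16, m) = -16*(-25) = 400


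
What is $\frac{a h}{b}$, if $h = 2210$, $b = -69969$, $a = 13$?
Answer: $- \frac{28730}{69969} \approx -0.41061$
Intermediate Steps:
$\frac{a h}{b} = \frac{13 \cdot 2210}{-69969} = 28730 \left(- \frac{1}{69969}\right) = - \frac{28730}{69969}$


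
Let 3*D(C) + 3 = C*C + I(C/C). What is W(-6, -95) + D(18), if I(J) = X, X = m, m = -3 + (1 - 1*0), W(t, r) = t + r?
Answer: 16/3 ≈ 5.3333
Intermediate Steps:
W(t, r) = r + t
m = -2 (m = -3 + (1 + 0) = -3 + 1 = -2)
X = -2
I(J) = -2
D(C) = -5/3 + C²/3 (D(C) = -1 + (C*C - 2)/3 = -1 + (C² - 2)/3 = -1 + (-2 + C²)/3 = -1 + (-⅔ + C²/3) = -5/3 + C²/3)
W(-6, -95) + D(18) = (-95 - 6) + (-5/3 + (⅓)*18²) = -101 + (-5/3 + (⅓)*324) = -101 + (-5/3 + 108) = -101 + 319/3 = 16/3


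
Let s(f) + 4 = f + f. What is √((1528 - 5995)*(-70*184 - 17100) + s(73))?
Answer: √133920802 ≈ 11572.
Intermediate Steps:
s(f) = -4 + 2*f (s(f) = -4 + (f + f) = -4 + 2*f)
√((1528 - 5995)*(-70*184 - 17100) + s(73)) = √((1528 - 5995)*(-70*184 - 17100) + (-4 + 2*73)) = √(-4467*(-12880 - 17100) + (-4 + 146)) = √(-4467*(-29980) + 142) = √(133920660 + 142) = √133920802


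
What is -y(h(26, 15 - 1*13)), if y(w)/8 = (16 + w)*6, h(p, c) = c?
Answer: -864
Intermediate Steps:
y(w) = 768 + 48*w (y(w) = 8*((16 + w)*6) = 8*(96 + 6*w) = 768 + 48*w)
-y(h(26, 15 - 1*13)) = -(768 + 48*(15 - 1*13)) = -(768 + 48*(15 - 13)) = -(768 + 48*2) = -(768 + 96) = -1*864 = -864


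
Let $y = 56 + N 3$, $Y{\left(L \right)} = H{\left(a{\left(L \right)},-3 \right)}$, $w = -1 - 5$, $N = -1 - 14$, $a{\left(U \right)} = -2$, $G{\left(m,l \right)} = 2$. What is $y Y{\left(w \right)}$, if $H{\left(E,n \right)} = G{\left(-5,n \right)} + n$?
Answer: $-11$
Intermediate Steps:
$N = -15$ ($N = -1 - 14 = -15$)
$w = -6$ ($w = -1 - 5 = -6$)
$H{\left(E,n \right)} = 2 + n$
$Y{\left(L \right)} = -1$ ($Y{\left(L \right)} = 2 - 3 = -1$)
$y = 11$ ($y = 56 - 45 = 11$)
$y Y{\left(w \right)} = 11 \left(-1\right) = -11$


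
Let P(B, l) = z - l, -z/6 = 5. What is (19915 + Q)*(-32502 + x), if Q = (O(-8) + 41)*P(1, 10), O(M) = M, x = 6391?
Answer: -485534045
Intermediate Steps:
z = -30 (z = -6*5 = -30)
P(B, l) = -30 - l
Q = -1320 (Q = (-8 + 41)*(-30 - 1*10) = 33*(-30 - 10) = 33*(-40) = -1320)
(19915 + Q)*(-32502 + x) = (19915 - 1320)*(-32502 + 6391) = 18595*(-26111) = -485534045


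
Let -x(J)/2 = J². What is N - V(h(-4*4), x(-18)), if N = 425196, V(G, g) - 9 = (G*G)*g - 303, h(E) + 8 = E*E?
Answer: 40280082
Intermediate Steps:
h(E) = -8 + E² (h(E) = -8 + E*E = -8 + E²)
x(J) = -2*J²
V(G, g) = -294 + g*G² (V(G, g) = 9 + ((G*G)*g - 303) = 9 + (G²*g - 303) = 9 + (g*G² - 303) = 9 + (-303 + g*G²) = -294 + g*G²)
N - V(h(-4*4), x(-18)) = 425196 - (-294 + (-2*(-18)²)*(-8 + (-4*4)²)²) = 425196 - (-294 + (-2*324)*(-8 + (-16)²)²) = 425196 - (-294 - 648*(-8 + 256)²) = 425196 - (-294 - 648*248²) = 425196 - (-294 - 648*61504) = 425196 - (-294 - 39854592) = 425196 - 1*(-39854886) = 425196 + 39854886 = 40280082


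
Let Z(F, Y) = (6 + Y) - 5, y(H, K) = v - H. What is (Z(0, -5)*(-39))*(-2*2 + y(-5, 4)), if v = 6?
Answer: 1092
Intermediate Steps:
y(H, K) = 6 - H
Z(F, Y) = 1 + Y
(Z(0, -5)*(-39))*(-2*2 + y(-5, 4)) = ((1 - 5)*(-39))*(-2*2 + (6 - 1*(-5))) = (-4*(-39))*(-4 + (6 + 5)) = 156*(-4 + 11) = 156*7 = 1092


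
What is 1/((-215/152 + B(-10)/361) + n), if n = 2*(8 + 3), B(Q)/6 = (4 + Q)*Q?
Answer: 2888/62331 ≈ 0.046333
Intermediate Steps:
B(Q) = 6*Q*(4 + Q) (B(Q) = 6*((4 + Q)*Q) = 6*(Q*(4 + Q)) = 6*Q*(4 + Q))
n = 22 (n = 2*11 = 22)
1/((-215/152 + B(-10)/361) + n) = 1/((-215/152 + (6*(-10)*(4 - 10))/361) + 22) = 1/((-215*1/152 + (6*(-10)*(-6))*(1/361)) + 22) = 1/((-215/152 + 360*(1/361)) + 22) = 1/((-215/152 + 360/361) + 22) = 1/(-1205/2888 + 22) = 1/(62331/2888) = 2888/62331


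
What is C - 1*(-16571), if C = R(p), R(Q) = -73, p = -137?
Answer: 16498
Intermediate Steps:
C = -73
C - 1*(-16571) = -73 - 1*(-16571) = -73 + 16571 = 16498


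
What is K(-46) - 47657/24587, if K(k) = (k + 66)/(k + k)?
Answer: -53002/24587 ≈ -2.1557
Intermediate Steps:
K(k) = (66 + k)/(2*k) (K(k) = (66 + k)/((2*k)) = (66 + k)*(1/(2*k)) = (66 + k)/(2*k))
K(-46) - 47657/24587 = (½)*(66 - 46)/(-46) - 47657/24587 = (½)*(-1/46)*20 - 47657*1/24587 = -5/23 - 47657/24587 = -53002/24587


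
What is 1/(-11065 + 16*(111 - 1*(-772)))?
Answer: 1/3063 ≈ 0.00032648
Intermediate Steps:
1/(-11065 + 16*(111 - 1*(-772))) = 1/(-11065 + 16*(111 + 772)) = 1/(-11065 + 16*883) = 1/(-11065 + 14128) = 1/3063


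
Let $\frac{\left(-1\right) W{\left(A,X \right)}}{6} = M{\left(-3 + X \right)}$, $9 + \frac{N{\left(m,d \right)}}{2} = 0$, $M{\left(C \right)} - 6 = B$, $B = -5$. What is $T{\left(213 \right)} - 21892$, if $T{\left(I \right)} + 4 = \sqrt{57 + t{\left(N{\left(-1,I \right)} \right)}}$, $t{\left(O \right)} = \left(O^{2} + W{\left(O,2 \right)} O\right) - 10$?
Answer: $-21896 + \sqrt{479} \approx -21874.0$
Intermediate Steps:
$M{\left(C \right)} = 1$ ($M{\left(C \right)} = 6 - 5 = 1$)
$N{\left(m,d \right)} = -18$ ($N{\left(m,d \right)} = -18 + 2 \cdot 0 = -18 + 0 = -18$)
$W{\left(A,X \right)} = -6$ ($W{\left(A,X \right)} = \left(-6\right) 1 = -6$)
$t{\left(O \right)} = -10 + O^{2} - 6 O$ ($t{\left(O \right)} = \left(O^{2} - 6 O\right) - 10 = -10 + O^{2} - 6 O$)
$T{\left(I \right)} = -4 + \sqrt{479}$ ($T{\left(I \right)} = -4 + \sqrt{57 - \left(-98 - 324\right)} = -4 + \sqrt{57 + \left(-10 + 324 + 108\right)} = -4 + \sqrt{57 + 422} = -4 + \sqrt{479}$)
$T{\left(213 \right)} - 21892 = \left(-4 + \sqrt{479}\right) - 21892 = -21896 + \sqrt{479}$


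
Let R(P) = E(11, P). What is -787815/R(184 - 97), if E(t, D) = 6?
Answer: -262605/2 ≈ -1.3130e+5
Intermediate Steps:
R(P) = 6
-787815/R(184 - 97) = -787815/6 = -787815*1/6 = -262605/2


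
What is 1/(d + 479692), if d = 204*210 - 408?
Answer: 1/522124 ≈ 1.9153e-6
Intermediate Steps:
d = 42432 (d = 42840 - 408 = 42432)
1/(d + 479692) = 1/(42432 + 479692) = 1/522124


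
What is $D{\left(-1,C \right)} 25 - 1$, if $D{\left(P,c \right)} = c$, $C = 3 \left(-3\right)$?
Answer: $-226$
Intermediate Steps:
$C = -9$
$D{\left(-1,C \right)} 25 - 1 = \left(-9\right) 25 - 1 = -225 - 1 = -226$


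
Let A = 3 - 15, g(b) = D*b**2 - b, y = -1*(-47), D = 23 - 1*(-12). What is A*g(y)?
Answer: -927216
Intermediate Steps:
D = 35 (D = 23 + 12 = 35)
y = 47
g(b) = -b + 35*b**2 (g(b) = 35*b**2 - b = -b + 35*b**2)
A = -12
A*g(y) = -564*(-1 + 35*47) = -564*(-1 + 1645) = -564*1644 = -12*77268 = -927216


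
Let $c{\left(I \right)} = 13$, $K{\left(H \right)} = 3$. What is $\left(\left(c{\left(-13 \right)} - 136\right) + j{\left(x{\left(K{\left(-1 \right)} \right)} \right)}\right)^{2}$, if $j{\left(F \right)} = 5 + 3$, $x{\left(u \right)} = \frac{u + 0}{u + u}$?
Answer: $13225$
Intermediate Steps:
$x{\left(u \right)} = \frac{1}{2}$ ($x{\left(u \right)} = \frac{u}{2 u} = u \frac{1}{2 u} = \frac{1}{2}$)
$j{\left(F \right)} = 8$
$\left(\left(c{\left(-13 \right)} - 136\right) + j{\left(x{\left(K{\left(-1 \right)} \right)} \right)}\right)^{2} = \left(\left(13 - 136\right) + 8\right)^{2} = \left(-123 + 8\right)^{2} = \left(-115\right)^{2} = 13225$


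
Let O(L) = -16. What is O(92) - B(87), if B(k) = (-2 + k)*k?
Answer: -7411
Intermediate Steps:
B(k) = k*(-2 + k)
O(92) - B(87) = -16 - 87*(-2 + 87) = -16 - 87*85 = -16 - 1*7395 = -16 - 7395 = -7411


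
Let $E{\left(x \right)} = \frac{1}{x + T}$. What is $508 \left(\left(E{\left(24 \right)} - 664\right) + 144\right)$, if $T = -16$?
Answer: $- \frac{528193}{2} \approx -2.641 \cdot 10^{5}$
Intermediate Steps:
$E{\left(x \right)} = \frac{1}{-16 + x}$ ($E{\left(x \right)} = \frac{1}{x - 16} = \frac{1}{-16 + x}$)
$508 \left(\left(E{\left(24 \right)} - 664\right) + 144\right) = 508 \left(\left(\frac{1}{-16 + 24} - 664\right) + 144\right) = 508 \left(\left(\frac{1}{8} - 664\right) + 144\right) = 508 \left(- \frac{5311}{8} + 144\right) = 508 \left(- \frac{4159}{8}\right) = - \frac{528193}{2}$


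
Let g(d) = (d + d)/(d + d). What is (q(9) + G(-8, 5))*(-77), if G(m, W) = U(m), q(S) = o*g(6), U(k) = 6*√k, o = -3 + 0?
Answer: 231 - 924*I*√2 ≈ 231.0 - 1306.7*I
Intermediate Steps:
g(d) = 1 (g(d) = (2*d)/((2*d)) = (2*d)*(1/(2*d)) = 1)
o = -3
q(S) = -3 (q(S) = -3*1 = -3)
G(m, W) = 6*√m
(q(9) + G(-8, 5))*(-77) = (-3 + 6*√(-8))*(-77) = (-3 + 6*(2*I*√2))*(-77) = (-3 + 12*I*√2)*(-77) = 231 - 924*I*√2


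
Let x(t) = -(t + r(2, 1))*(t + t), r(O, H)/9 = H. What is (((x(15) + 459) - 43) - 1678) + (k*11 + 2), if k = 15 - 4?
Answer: -1859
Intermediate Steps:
r(O, H) = 9*H
k = 11
x(t) = -2*t*(9 + t) (x(t) = -(t + 9*1)*(t + t) = -(t + 9)*2*t = -(9 + t)*2*t = -2*t*(9 + t))
(((x(15) + 459) - 43) - 1678) + (k*11 + 2) = (((-2*15*(9 + 15) + 459) - 43) - 1678) + (11*11 + 2) = (((-2*15*24 + 459) - 43) - 1678) + (121 + 2) = (((-720 + 459) - 43) - 1678) + 123 = ((-261 - 43) - 1678) + 123 = (-304 - 1678) + 123 = -1982 + 123 = -1859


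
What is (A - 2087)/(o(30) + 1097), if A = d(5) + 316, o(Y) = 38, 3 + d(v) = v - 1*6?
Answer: -355/227 ≈ -1.5639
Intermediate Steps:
d(v) = -9 + v (d(v) = -3 + (v - 1*6) = -3 + (v - 6) = -3 + (-6 + v) = -9 + v)
A = 312 (A = (-9 + 5) + 316 = -4 + 316 = 312)
(A - 2087)/(o(30) + 1097) = (312 - 2087)/(38 + 1097) = -1775/1135 = -1775*1/1135 = -355/227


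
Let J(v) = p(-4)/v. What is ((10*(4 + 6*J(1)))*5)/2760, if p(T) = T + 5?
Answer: 25/138 ≈ 0.18116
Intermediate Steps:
p(T) = 5 + T
J(v) = 1/v (J(v) = (5 - 4)/v = 1/v)
((10*(4 + 6*J(1)))*5)/2760 = ((10*(4 + 6/1))*5)/2760 = ((10*(4 + 6*1))*5)*(1/2760) = ((10*(4 + 6))*5)*(1/2760) = ((10*10)*5)*(1/2760) = (100*5)*(1/2760) = 500*(1/2760) = 25/138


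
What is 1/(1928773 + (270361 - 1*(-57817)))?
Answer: 1/2256951 ≈ 4.4308e-7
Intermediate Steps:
1/(1928773 + (270361 - 1*(-57817))) = 1/(1928773 + (270361 + 57817)) = 1/(1928773 + 328178) = 1/2256951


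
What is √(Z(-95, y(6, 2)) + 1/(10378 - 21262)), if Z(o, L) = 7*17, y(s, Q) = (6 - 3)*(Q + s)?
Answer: √3524225595/5442 ≈ 10.909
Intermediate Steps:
y(s, Q) = 3*Q + 3*s (y(s, Q) = 3*(Q + s) = 3*Q + 3*s)
Z(o, L) = 119
√(Z(-95, y(6, 2)) + 1/(10378 - 21262)) = √(119 + 1/(10378 - 21262)) = √(119 + 1/(-10884)) = √(119 - 1/10884) = √(1295195/10884) = √3524225595/5442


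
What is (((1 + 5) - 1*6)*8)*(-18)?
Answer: 0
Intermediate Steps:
(((1 + 5) - 1*6)*8)*(-18) = ((6 - 6)*8)*(-18) = (0*8)*(-18) = 0*(-18) = 0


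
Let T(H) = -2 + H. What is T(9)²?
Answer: 49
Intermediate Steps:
T(9)² = (-2 + 9)² = 7² = 49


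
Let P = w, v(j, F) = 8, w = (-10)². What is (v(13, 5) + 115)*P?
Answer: 12300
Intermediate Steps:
w = 100
P = 100
(v(13, 5) + 115)*P = (8 + 115)*100 = 123*100 = 12300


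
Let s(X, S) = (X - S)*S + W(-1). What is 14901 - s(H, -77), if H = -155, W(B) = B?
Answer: 8896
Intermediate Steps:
s(X, S) = -1 + S*(X - S) (s(X, S) = (X - S)*S - 1 = S*(X - S) - 1 = -1 + S*(X - S))
14901 - s(H, -77) = 14901 - (-1 - 1*(-77)**2 - 77*(-155)) = 14901 - (-1 - 1*5929 + 11935) = 14901 - (-1 - 5929 + 11935) = 14901 - 1*6005 = 14901 - 6005 = 8896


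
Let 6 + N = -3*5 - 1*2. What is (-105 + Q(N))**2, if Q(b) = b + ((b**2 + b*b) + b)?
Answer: 822649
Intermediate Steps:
N = -23 (N = -6 + (-3*5 - 1*2) = -6 + (-15 - 2) = -6 - 17 = -23)
Q(b) = 2*b + 2*b**2 (Q(b) = b + ((b**2 + b**2) + b) = b + (2*b**2 + b) = b + (b + 2*b**2) = 2*b + 2*b**2)
(-105 + Q(N))**2 = (-105 + 2*(-23)*(1 - 23))**2 = (-105 + 2*(-23)*(-22))**2 = (-105 + 1012)**2 = 907**2 = 822649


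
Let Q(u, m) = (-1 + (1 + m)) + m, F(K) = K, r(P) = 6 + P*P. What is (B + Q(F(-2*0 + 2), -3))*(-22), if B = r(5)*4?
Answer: -2596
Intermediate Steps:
r(P) = 6 + P²
Q(u, m) = 2*m (Q(u, m) = m + m = 2*m)
B = 124 (B = (6 + 5²)*4 = (6 + 25)*4 = 31*4 = 124)
(B + Q(F(-2*0 + 2), -3))*(-22) = (124 + 2*(-3))*(-22) = (124 - 6)*(-22) = 118*(-22) = -2596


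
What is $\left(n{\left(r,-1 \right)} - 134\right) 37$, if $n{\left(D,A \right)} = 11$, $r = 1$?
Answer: $-4551$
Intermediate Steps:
$\left(n{\left(r,-1 \right)} - 134\right) 37 = \left(11 - 134\right) 37 = \left(-123\right) 37 = -4551$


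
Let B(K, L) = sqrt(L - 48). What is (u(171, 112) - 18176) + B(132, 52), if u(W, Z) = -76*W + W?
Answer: -30999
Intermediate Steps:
u(W, Z) = -75*W
B(K, L) = sqrt(-48 + L)
(u(171, 112) - 18176) + B(132, 52) = (-75*171 - 18176) + sqrt(-48 + 52) = (-12825 - 18176) + sqrt(4) = -31001 + 2 = -30999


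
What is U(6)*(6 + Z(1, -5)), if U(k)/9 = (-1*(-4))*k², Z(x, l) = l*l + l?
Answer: 33696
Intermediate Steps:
Z(x, l) = l + l² (Z(x, l) = l² + l = l + l²)
U(k) = 36*k² (U(k) = 9*((-1*(-4))*k²) = 9*(4*k²) = 36*k²)
U(6)*(6 + Z(1, -5)) = (36*6²)*(6 - 5*(1 - 5)) = (36*36)*(6 - 5*(-4)) = 1296*(6 + 20) = 1296*26 = 33696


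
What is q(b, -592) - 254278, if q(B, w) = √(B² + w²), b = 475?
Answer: -254278 + √576089 ≈ -2.5352e+5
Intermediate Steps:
q(b, -592) - 254278 = √(475² + (-592)²) - 254278 = √(225625 + 350464) - 254278 = √576089 - 254278 = -254278 + √576089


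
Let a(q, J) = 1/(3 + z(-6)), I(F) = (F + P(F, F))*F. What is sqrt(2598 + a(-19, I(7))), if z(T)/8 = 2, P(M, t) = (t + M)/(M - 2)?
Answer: sqrt(937897)/19 ≈ 50.971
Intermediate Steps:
P(M, t) = (M + t)/(-2 + M)
z(T) = 16 (z(T) = 8*2 = 16)
I(F) = F*(F + 2*F/(-2 + F)) (I(F) = (F + (F + F)/(-2 + F))*F = (F + (2*F)/(-2 + F))*F = (F + 2*F/(-2 + F))*F = F*(F + 2*F/(-2 + F)))
a(q, J) = 1/19 (a(q, J) = 1/(3 + 16) = 1/19)
sqrt(2598 + a(-19, I(7))) = sqrt(2598 + 1/19) = sqrt(49363/19) = sqrt(937897)/19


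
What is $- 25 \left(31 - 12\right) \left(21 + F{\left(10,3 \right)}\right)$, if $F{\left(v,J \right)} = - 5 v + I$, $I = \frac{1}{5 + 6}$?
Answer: $\frac{151050}{11} \approx 13732.0$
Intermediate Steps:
$I = \frac{1}{11} \approx 0.090909$
$F{\left(v,J \right)} = \frac{1}{11} - 5 v$ ($F{\left(v,J \right)} = - 5 v + \frac{1}{11} = \frac{1}{11} - 5 v$)
$- 25 \left(31 - 12\right) \left(21 + F{\left(10,3 \right)}\right) = - 25 \left(31 - 12\right) \left(21 + \left(\frac{1}{11} - 50\right)\right) = \left(-25\right) 19 \left(21 + \left(\frac{1}{11} - 50\right)\right) = - 475 \left(21 - \frac{549}{11}\right) = \left(-475\right) \left(- \frac{318}{11}\right) = \frac{151050}{11}$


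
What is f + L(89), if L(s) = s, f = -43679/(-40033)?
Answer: 3606616/40033 ≈ 90.091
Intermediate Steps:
f = 43679/40033 (f = -43679*(-1/40033) = 43679/40033 ≈ 1.0911)
f + L(89) = 43679/40033 + 89 = 3606616/40033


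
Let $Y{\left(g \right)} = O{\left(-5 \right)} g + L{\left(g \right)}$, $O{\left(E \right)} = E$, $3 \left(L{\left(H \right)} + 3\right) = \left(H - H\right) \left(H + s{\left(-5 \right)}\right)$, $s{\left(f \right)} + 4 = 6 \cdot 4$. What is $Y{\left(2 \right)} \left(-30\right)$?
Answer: $390$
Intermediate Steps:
$s{\left(f \right)} = 20$ ($s{\left(f \right)} = -4 + 6 \cdot 4 = -4 + 24 = 20$)
$L{\left(H \right)} = -3$ ($L{\left(H \right)} = -3 + \frac{\left(H - H\right) \left(H + 20\right)}{3} = -3 + \frac{0 \left(20 + H\right)}{3} = -3 + \frac{1}{3} \cdot 0 = -3 + 0 = -3$)
$Y{\left(g \right)} = -3 - 5 g$ ($Y{\left(g \right)} = - 5 g - 3 = -3 - 5 g$)
$Y{\left(2 \right)} \left(-30\right) = \left(-3 - 10\right) \left(-30\right) = \left(-13\right) \left(-30\right) = 390$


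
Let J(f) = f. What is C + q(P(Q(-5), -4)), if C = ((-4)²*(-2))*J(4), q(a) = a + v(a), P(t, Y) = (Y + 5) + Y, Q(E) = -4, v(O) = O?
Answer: -134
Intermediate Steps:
P(t, Y) = 5 + 2*Y (P(t, Y) = (5 + Y) + Y = 5 + 2*Y)
q(a) = 2*a (q(a) = a + a = 2*a)
C = -128 (C = ((-4)²*(-2))*4 = (16*(-2))*4 = -32*4 = -128)
C + q(P(Q(-5), -4)) = -128 + 2*(5 + 2*(-4)) = -128 + 2*(5 - 8) = -128 + 2*(-3) = -128 - 6 = -134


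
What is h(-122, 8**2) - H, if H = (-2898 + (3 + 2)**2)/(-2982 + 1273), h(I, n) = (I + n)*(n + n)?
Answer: -12690489/1709 ≈ -7425.7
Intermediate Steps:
h(I, n) = 2*n*(I + n) (h(I, n) = (I + n)*(2*n) = 2*n*(I + n))
H = 2873/1709 (H = (-2898 + 5**2)/(-1709) = (-2898 + 25)*(-1/1709) = -2873*(-1/1709) = 2873/1709 ≈ 1.6811)
h(-122, 8**2) - H = 2*8**2*(-122 + 8**2) - 1*2873/1709 = 2*64*(-122 + 64) - 2873/1709 = 2*64*(-58) - 2873/1709 = -7424 - 2873/1709 = -12690489/1709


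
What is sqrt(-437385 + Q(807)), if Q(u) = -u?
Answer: 12*I*sqrt(3043) ≈ 661.96*I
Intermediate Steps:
sqrt(-437385 + Q(807)) = sqrt(-437385 - 1*807) = sqrt(-437385 - 807) = sqrt(-438192) = 12*I*sqrt(3043)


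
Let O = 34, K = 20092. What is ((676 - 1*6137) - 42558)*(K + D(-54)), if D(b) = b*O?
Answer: -876634864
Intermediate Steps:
D(b) = 34*b (D(b) = b*34 = 34*b)
((676 - 1*6137) - 42558)*(K + D(-54)) = ((676 - 1*6137) - 42558)*(20092 + 34*(-54)) = ((676 - 6137) - 42558)*(20092 - 1836) = (-5461 - 42558)*18256 = -48019*18256 = -876634864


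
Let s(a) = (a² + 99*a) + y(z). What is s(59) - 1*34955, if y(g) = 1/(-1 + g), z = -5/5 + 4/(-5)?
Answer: -358867/14 ≈ -25633.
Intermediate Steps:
z = -9/5 (z = -5*⅕ + 4*(-⅕) = -1 - ⅘ = -9/5 ≈ -1.8000)
s(a) = -5/14 + a² + 99*a (s(a) = (a² + 99*a) + 1/(-1 - 9/5) = (a² + 99*a) + 1/(-14/5) = (a² + 99*a) - 5/14 = -5/14 + a² + 99*a)
s(59) - 1*34955 = (-5/14 + 59² + 99*59) - 1*34955 = (-5/14 + 3481 + 5841) - 34955 = 130503/14 - 34955 = -358867/14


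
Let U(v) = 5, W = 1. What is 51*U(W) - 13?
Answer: 242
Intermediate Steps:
51*U(W) - 13 = 51*5 - 13 = 255 - 13 = 242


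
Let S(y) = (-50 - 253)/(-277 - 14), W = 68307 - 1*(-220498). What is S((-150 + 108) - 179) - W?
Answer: -28013984/97 ≈ -2.8880e+5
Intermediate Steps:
W = 288805 (W = 68307 + 220498 = 288805)
S(y) = 101/97 (S(y) = -303/(-291) = -303*(-1/291) = 101/97)
S((-150 + 108) - 179) - W = 101/97 - 1*288805 = 101/97 - 288805 = -28013984/97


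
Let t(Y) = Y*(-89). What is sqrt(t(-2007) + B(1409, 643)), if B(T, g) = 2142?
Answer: 3*sqrt(20085) ≈ 425.16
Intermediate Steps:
t(Y) = -89*Y
sqrt(t(-2007) + B(1409, 643)) = sqrt(-89*(-2007) + 2142) = sqrt(178623 + 2142) = sqrt(180765) = 3*sqrt(20085)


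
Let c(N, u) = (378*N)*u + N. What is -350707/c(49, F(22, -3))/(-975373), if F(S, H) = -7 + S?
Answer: 50101/38719381981 ≈ 1.2940e-6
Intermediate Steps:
c(N, u) = N + 378*N*u (c(N, u) = 378*N*u + N = N + 378*N*u)
-350707/c(49, F(22, -3))/(-975373) = -350707*1/(49*(1 + 378*(-7 + 22)))/(-975373) = -350707*1/(49*(1 + 378*15))*(-1/975373) = -350707*1/(49*(1 + 5670))*(-1/975373) = -350707/(49*5671)*(-1/975373) = -350707/277879*(-1/975373) = -350707*1/277879*(-1/975373) = -50101/39697*(-1/975373) = 50101/38719381981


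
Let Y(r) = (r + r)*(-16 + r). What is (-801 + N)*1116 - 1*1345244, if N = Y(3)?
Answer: -2326208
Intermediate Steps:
Y(r) = 2*r*(-16 + r) (Y(r) = (2*r)*(-16 + r) = 2*r*(-16 + r))
N = -78 (N = 2*3*(-16 + 3) = 2*3*(-13) = -78)
(-801 + N)*1116 - 1*1345244 = (-801 - 78)*1116 - 1*1345244 = -879*1116 - 1345244 = -980964 - 1345244 = -2326208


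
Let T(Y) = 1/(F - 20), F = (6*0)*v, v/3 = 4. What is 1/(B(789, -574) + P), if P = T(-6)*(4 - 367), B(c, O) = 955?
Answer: 20/19463 ≈ 0.0010276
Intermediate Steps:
v = 12 (v = 3*4 = 12)
F = 0 (F = (6*0)*12 = 0*12 = 0)
T(Y) = -1/20 (T(Y) = 1/(0 - 20) = 1/(-20) = -1/20)
P = 363/20 (P = -(4 - 367)/20 = -1/20*(-363) = 363/20 ≈ 18.150)
1/(B(789, -574) + P) = 1/(955 + 363/20) = 1/(19463/20) = 20/19463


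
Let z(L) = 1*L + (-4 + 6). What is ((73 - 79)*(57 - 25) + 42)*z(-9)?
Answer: 1050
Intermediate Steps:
z(L) = 2 + L (z(L) = L + 2 = 2 + L)
((73 - 79)*(57 - 25) + 42)*z(-9) = ((73 - 79)*(57 - 25) + 42)*(2 - 9) = (-6*32 + 42)*(-7) = (-192 + 42)*(-7) = -150*(-7) = 1050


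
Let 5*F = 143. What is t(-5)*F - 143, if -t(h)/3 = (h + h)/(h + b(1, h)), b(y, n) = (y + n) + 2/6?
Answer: -242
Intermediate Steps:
b(y, n) = 1/3 + n + y (b(y, n) = (n + y) + 2*(1/6) = (n + y) + 1/3 = 1/3 + n + y)
F = 143/5 (F = (1/5)*143 = 143/5 ≈ 28.600)
t(h) = -6*h/(4/3 + 2*h) (t(h) = -3*(h + h)/(h + (1/3 + h + 1)) = -3*2*h/(h + (4/3 + h)) = -3*2*h/(4/3 + 2*h) = -6*h/(4/3 + 2*h))
t(-5)*F - 143 = -9*(-5)/(2 + 3*(-5))*(143/5) - 143 = -9*(-5)/(2 - 15)*(143/5) - 143 = -9*(-5)/(-13)*(143/5) - 143 = -9*(-5)*(-1/13)*(143/5) - 143 = -45/13*143/5 - 143 = -99 - 143 = -242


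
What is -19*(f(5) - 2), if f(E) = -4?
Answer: 114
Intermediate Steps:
-19*(f(5) - 2) = -19*(-4 - 2) = -19*(-6) = 114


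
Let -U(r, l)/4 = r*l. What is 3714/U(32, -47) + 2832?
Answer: 8520513/3008 ≈ 2832.6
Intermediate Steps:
U(r, l) = -4*l*r (U(r, l) = -4*r*l = -4*l*r)
3714/U(32, -47) + 2832 = 3714/((-4*(-47)*32)) + 2832 = 3714/6016 + 2832 = 3714*(1/6016) + 2832 = 1857/3008 + 2832 = 8520513/3008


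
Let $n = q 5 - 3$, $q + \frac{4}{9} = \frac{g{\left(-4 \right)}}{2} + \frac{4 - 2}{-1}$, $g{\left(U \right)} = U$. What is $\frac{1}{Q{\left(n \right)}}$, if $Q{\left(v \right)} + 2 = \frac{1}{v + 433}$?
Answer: $- \frac{3670}{7331} \approx -0.50061$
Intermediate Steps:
$q = - \frac{40}{9}$ ($q = - \frac{4}{9} + \left(- \frac{4}{2} + \frac{4 - 2}{-1}\right) = - \frac{4}{9} + \left(\left(-4\right) \frac{1}{2} + 2 \left(-1\right)\right) = - \frac{4}{9} - 4 = - \frac{40}{9} \approx -4.4444$)
$n = - \frac{227}{9}$ ($n = \left(- \frac{40}{9}\right) 5 - 3 = - \frac{200}{9} - 3 = - \frac{227}{9} \approx -25.222$)
$Q{\left(v \right)} = -2 + \frac{1}{433 + v}$ ($Q{\left(v \right)} = -2 + \frac{1}{v + 433} = -2 + \frac{1}{433 + v}$)
$\frac{1}{Q{\left(n \right)}} = \frac{1}{\frac{1}{433 - \frac{227}{9}} \left(-865 - - \frac{454}{9}\right)} = \frac{1}{\frac{1}{\frac{3670}{9}} \left(-865 + \frac{454}{9}\right)} = \frac{1}{\frac{9}{3670} \left(- \frac{7331}{9}\right)} = \frac{1}{- \frac{7331}{3670}} = - \frac{3670}{7331}$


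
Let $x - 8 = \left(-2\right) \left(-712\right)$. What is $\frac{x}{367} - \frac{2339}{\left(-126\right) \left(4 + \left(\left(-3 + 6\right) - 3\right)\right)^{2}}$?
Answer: $\frac{3745325}{739872} \approx 5.0621$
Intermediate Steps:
$x = 1432$ ($x = 8 - -1424 = 8 + 1424 = 1432$)
$\frac{x}{367} - \frac{2339}{\left(-126\right) \left(4 + \left(\left(-3 + 6\right) - 3\right)\right)^{2}} = \frac{1432}{367} - \frac{2339}{\left(-126\right) \left(4 + \left(\left(-3 + 6\right) - 3\right)\right)^{2}} = 1432 \cdot \frac{1}{367} - \frac{2339}{\left(-126\right) \left(4 + \left(3 - 3\right)\right)^{2}} = \frac{1432}{367} - \frac{2339}{\left(-126\right) \left(4 + 0\right)^{2}} = \frac{1432}{367} - \frac{2339}{\left(-126\right) 4^{2}} = \frac{1432}{367} - \frac{2339}{\left(-126\right) 16} = \frac{1432}{367} - \frac{2339}{-2016} = \frac{1432}{367} - - \frac{2339}{2016} = \frac{1432}{367} + \frac{2339}{2016} = \frac{3745325}{739872}$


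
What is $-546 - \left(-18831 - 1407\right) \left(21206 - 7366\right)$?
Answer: $280093374$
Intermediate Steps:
$-546 - \left(-18831 - 1407\right) \left(21206 - 7366\right) = -546 - \left(-20238\right) 13840 = -546 - -280093920 = -546 + 280093920 = 280093374$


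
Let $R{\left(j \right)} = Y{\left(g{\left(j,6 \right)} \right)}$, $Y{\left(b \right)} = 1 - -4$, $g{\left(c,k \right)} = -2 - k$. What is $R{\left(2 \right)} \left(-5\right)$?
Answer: $-25$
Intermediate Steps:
$Y{\left(b \right)} = 5$ ($Y{\left(b \right)} = 1 + 4 = 5$)
$R{\left(j \right)} = 5$
$R{\left(2 \right)} \left(-5\right) = 5 \left(-5\right) = -25$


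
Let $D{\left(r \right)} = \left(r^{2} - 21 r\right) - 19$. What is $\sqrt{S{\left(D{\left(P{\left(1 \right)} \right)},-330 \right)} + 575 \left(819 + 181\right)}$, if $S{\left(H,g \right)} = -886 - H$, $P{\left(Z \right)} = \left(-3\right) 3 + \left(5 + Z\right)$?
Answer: $\sqrt{574061} \approx 757.67$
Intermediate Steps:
$P{\left(Z \right)} = -4 + Z$ ($P{\left(Z \right)} = -9 + \left(5 + Z\right) = -4 + Z$)
$D{\left(r \right)} = -19 + r^{2} - 21 r$
$\sqrt{S{\left(D{\left(P{\left(1 \right)} \right)},-330 \right)} + 575 \left(819 + 181\right)} = \sqrt{\left(-886 - \left(-19 + \left(-4 + 1\right)^{2} - 21 \left(-4 + 1\right)\right)\right) + 575 \left(819 + 181\right)} = \sqrt{\left(-886 - \left(-19 + \left(-3\right)^{2} - -63\right)\right) + 575 \cdot 1000} = \sqrt{\left(-886 - \left(-19 + 9 + 63\right)\right) + 575000} = \sqrt{\left(-886 - 53\right) + 575000} = \sqrt{-939 + 575000} = \sqrt{574061}$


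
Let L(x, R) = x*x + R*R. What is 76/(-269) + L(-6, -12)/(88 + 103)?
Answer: 33904/51379 ≈ 0.65988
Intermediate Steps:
L(x, R) = R² + x² (L(x, R) = x² + R² = R² + x²)
76/(-269) + L(-6, -12)/(88 + 103) = 76/(-269) + ((-12)² + (-6)²)/(88 + 103) = 76*(-1/269) + (144 + 36)/191 = -76/269 + 180*(1/191) = -76/269 + 180/191 = 33904/51379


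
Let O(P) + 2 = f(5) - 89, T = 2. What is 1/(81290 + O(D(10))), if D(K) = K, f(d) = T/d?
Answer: 5/405997 ≈ 1.2315e-5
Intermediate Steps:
f(d) = 2/d
O(P) = -453/5 (O(P) = -2 + (2/5 - 89) = -2 + (2*(⅕) - 89) = -2 + (⅖ - 89) = -2 - 443/5 = -453/5)
1/(81290 + O(D(10))) = 1/(81290 - 453/5) = 1/(405997/5) = 5/405997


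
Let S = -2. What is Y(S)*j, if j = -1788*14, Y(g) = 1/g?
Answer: 12516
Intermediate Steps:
j = -25032
Y(S)*j = -25032/(-2) = -½*(-25032) = 12516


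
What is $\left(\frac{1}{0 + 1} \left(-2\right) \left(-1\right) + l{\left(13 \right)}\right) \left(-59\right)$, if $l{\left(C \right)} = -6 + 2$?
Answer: $118$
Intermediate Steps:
$l{\left(C \right)} = -4$
$\left(\frac{1}{0 + 1} \left(-2\right) \left(-1\right) + l{\left(13 \right)}\right) \left(-59\right) = \left(\frac{1}{0 + 1} \left(-2\right) \left(-1\right) - 4\right) \left(-59\right) = \left(1^{-1} \left(-2\right) \left(-1\right) - 4\right) \left(-59\right) = \left(1 \left(-2\right) \left(-1\right) - 4\right) \left(-59\right) = \left(\left(-2\right) \left(-1\right) - 4\right) \left(-59\right) = \left(2 - 4\right) \left(-59\right) = \left(-2\right) \left(-59\right) = 118$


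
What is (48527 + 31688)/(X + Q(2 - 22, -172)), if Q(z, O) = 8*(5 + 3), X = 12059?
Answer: 80215/12123 ≈ 6.6168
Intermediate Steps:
Q(z, O) = 64 (Q(z, O) = 8*8 = 64)
(48527 + 31688)/(X + Q(2 - 22, -172)) = (48527 + 31688)/(12059 + 64) = 80215/12123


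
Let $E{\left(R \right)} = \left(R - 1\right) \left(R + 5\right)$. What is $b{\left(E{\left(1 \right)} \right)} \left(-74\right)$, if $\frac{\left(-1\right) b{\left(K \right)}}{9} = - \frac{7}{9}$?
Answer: $-518$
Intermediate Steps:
$E{\left(R \right)} = \left(-1 + R\right) \left(5 + R\right)$
$b{\left(K \right)} = 7$ ($b{\left(K \right)} = - 9 \left(- \frac{7}{9}\right) = - 9 \left(\left(-7\right) \frac{1}{9}\right) = \left(-9\right) \left(- \frac{7}{9}\right) = 7$)
$b{\left(E{\left(1 \right)} \right)} \left(-74\right) = 7 \left(-74\right) = -518$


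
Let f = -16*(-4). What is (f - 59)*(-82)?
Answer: -410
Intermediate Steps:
f = 64
(f - 59)*(-82) = (64 - 59)*(-82) = 5*(-82) = -410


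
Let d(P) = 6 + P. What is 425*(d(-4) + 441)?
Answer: 188275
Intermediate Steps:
425*(d(-4) + 441) = 425*((6 - 4) + 441) = 425*(2 + 441) = 425*443 = 188275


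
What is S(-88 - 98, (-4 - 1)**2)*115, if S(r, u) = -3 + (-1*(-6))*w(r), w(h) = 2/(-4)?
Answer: -690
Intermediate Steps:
w(h) = -1/2 (w(h) = 2*(-1/4) = -1/2)
S(r, u) = -6 (S(r, u) = -3 - 1*(-6)*(-1/2) = -3 + 6*(-1/2) = -3 - 3 = -6)
S(-88 - 98, (-4 - 1)**2)*115 = -6*115 = -690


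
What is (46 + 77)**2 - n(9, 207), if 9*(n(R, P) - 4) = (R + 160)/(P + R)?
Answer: 29402831/1944 ≈ 15125.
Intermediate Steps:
n(R, P) = 4 + (160 + R)/(9*(P + R)) (n(R, P) = 4 + ((R + 160)/(P + R))/9 = 4 + ((160 + R)/(P + R))/9 = 4 + (160 + R)/(9*(P + R)))
(46 + 77)**2 - n(9, 207) = (46 + 77)**2 - (160 + 36*207 + 37*9)/(9*(207 + 9)) = 123**2 - (160 + 7452 + 333)/(9*216) = 15129 - 7945/(9*216) = 15129 - 1*7945/1944 = 15129 - 7945/1944 = 29402831/1944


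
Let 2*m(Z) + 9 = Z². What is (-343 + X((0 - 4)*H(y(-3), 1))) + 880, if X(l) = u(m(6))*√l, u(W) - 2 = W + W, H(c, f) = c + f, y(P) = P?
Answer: 537 + 58*√2 ≈ 619.02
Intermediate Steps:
m(Z) = -9/2 + Z²/2
u(W) = 2 + 2*W (u(W) = 2 + (W + W) = 2 + 2*W)
X(l) = 29*√l (X(l) = (2 + 2*(-9/2 + (½)*6²))*√l = (2 + 2*(-9/2 + (½)*36))*√l = (2 + 2*(-9/2 + 18))*√l = (2 + 2*(27/2))*√l = (2 + 27)*√l = 29*√l)
(-343 + X((0 - 4)*H(y(-3), 1))) + 880 = (-343 + 29*√((0 - 4)*(-3 + 1))) + 880 = (-343 + 29*√(-4*(-2))) + 880 = (-343 + 29*√8) + 880 = (-343 + 29*(2*√2)) + 880 = (-343 + 58*√2) + 880 = 537 + 58*√2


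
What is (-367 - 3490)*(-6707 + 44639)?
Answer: -146303724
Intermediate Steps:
(-367 - 3490)*(-6707 + 44639) = -3857*37932 = -146303724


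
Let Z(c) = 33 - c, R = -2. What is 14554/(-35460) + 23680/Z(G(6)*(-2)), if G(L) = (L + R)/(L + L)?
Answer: 1258804223/1790730 ≈ 702.96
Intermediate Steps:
G(L) = (-2 + L)/(2*L) (G(L) = (L - 2)/(L + L) = (-2 + L)/((2*L)) = (-2 + L)*(1/(2*L)) = (-2 + L)/(2*L))
14554/(-35460) + 23680/Z(G(6)*(-2)) = 14554/(-35460) + 23680/(33 - (½)*(-2 + 6)/6*(-2)) = 14554*(-1/35460) + 23680/(33 - (½)*(⅙)*4*(-2)) = -7277/17730 + 23680/(33 - (-2)/3) = -7277/17730 + 23680/(33 - 1*(-⅔)) = -7277/17730 + 23680/(33 + ⅔) = -7277/17730 + 23680/(101/3) = -7277/17730 + 23680*(3/101) = -7277/17730 + 71040/101 = 1258804223/1790730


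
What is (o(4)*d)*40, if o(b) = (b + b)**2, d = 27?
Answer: 69120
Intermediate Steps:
o(b) = 4*b**2 (o(b) = (2*b)**2 = 4*b**2)
(o(4)*d)*40 = ((4*4**2)*27)*40 = ((4*16)*27)*40 = (64*27)*40 = 1728*40 = 69120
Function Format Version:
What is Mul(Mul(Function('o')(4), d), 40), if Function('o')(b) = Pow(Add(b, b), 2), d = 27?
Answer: 69120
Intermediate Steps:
Function('o')(b) = Mul(4, Pow(b, 2)) (Function('o')(b) = Pow(Mul(2, b), 2) = Mul(4, Pow(b, 2)))
Mul(Mul(Function('o')(4), d), 40) = Mul(Mul(Mul(4, Pow(4, 2)), 27), 40) = Mul(Mul(Mul(4, 16), 27), 40) = Mul(Mul(64, 27), 40) = Mul(1728, 40) = 69120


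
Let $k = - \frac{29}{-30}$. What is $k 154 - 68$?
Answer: $\frac{1213}{15} \approx 80.867$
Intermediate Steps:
$k = \frac{29}{30}$ ($k = \left(-29\right) \left(- \frac{1}{30}\right) = \frac{29}{30} \approx 0.96667$)
$k 154 - 68 = \frac{29}{30} \cdot 154 - 68 = \frac{2233}{15} - 68 = \frac{1213}{15}$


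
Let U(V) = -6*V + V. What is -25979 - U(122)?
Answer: -25369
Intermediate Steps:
U(V) = -5*V
-25979 - U(122) = -25979 - (-5)*122 = -25979 - 1*(-610) = -25979 + 610 = -25369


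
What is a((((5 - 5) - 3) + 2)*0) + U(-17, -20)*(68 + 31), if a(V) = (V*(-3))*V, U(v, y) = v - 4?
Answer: -2079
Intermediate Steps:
U(v, y) = -4 + v
a(V) = -3*V² (a(V) = (-3*V)*V = -3*V²)
a((((5 - 5) - 3) + 2)*0) + U(-17, -20)*(68 + 31) = -3*((((5 - 5) - 3) + 2)*0)² + (-4 - 17)*(68 + 31) = -3*(((0 - 3) + 2)*0)² - 21*99 = -3*((-3 + 2)*0)² - 2079 = -3*(-1*0)² - 2079 = -3*0² - 2079 = -3*0 - 2079 = 0 - 2079 = -2079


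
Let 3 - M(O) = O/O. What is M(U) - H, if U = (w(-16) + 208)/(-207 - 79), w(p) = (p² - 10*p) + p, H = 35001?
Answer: -34999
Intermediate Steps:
w(p) = p² - 9*p
U = -304/143 (U = (-16*(-9 - 16) + 208)/(-207 - 79) = (-16*(-25) + 208)/(-286) = (400 + 208)*(-1/286) = 608*(-1/286) = -304/143 ≈ -2.1259)
M(O) = 2 (M(O) = 3 - O/O = 3 - 1*1 = 3 - 1 = 2)
M(U) - H = 2 - 1*35001 = 2 - 35001 = -34999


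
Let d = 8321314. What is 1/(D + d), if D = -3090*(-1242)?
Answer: 1/12159094 ≈ 8.2243e-8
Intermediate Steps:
D = 3837780
1/(D + d) = 1/(3837780 + 8321314) = 1/12159094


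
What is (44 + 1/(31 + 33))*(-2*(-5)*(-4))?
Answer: -14085/8 ≈ -1760.6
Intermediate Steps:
(44 + 1/(31 + 33))*(-2*(-5)*(-4)) = (44 + 1/64)*(10*(-4)) = (44 + 1/64)*(-40) = (2817/64)*(-40) = -14085/8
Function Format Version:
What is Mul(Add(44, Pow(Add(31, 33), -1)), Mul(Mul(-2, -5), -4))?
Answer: Rational(-14085, 8) ≈ -1760.6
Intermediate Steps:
Mul(Add(44, Pow(Add(31, 33), -1)), Mul(Mul(-2, -5), -4)) = Mul(Add(44, Pow(64, -1)), Mul(10, -4)) = Mul(Add(44, Rational(1, 64)), -40) = Mul(Rational(2817, 64), -40) = Rational(-14085, 8)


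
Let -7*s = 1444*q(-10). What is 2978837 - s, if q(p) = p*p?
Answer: 20996259/7 ≈ 2.9995e+6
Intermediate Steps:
q(p) = p²
s = -144400/7 (s = -1444*(-10)²/7 = -1444*100/7 = -⅐*144400 = -144400/7 ≈ -20629.)
2978837 - s = 2978837 - 1*(-144400/7) = 2978837 + 144400/7 = 20996259/7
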